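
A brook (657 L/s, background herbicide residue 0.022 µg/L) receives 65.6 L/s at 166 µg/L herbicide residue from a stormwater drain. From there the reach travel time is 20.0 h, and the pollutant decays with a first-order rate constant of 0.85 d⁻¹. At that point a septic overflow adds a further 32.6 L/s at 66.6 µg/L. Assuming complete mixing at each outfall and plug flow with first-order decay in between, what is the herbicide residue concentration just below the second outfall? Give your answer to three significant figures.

9.99 µg/L

Mixed concentration C = ΣQC/ΣQ = (657.0·0.02200 + 65.60·166.0) / 722.6 = 10900/722.6 = 15.09 µg/L; combined flow 722.6 L/s.
After decay, C = 15.09 × e^(−kt) = 15.09 × 0.4925 = 7.431 µg/L.
Second outfall: C = (722.6·7.431 + 32.60·66.60)/755.2 = 9.985 µg/L.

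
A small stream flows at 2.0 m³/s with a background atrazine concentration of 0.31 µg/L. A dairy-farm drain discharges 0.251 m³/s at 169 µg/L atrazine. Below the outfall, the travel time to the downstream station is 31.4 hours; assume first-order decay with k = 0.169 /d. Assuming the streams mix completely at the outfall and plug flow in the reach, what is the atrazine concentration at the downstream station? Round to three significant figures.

15.3 µg/L

Conservation of mass: C = (2.000·0.3100 + 0.2510·169.0) / 2.251 = 43.04/2.251 = 19.12 µg/L.
Decay over the reach: 19.12·exp(−kt) = 19.12·0.8016 = 15.33 µg/L.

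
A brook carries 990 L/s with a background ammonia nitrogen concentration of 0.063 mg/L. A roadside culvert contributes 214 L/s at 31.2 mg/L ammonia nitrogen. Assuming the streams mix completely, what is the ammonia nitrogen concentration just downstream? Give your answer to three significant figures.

5.60 mg/L

Flow-weighted average: C = (990.0·0.06300 + 214.0·31.20) / 1204 = 6739/1204 = 5.597 mg/L.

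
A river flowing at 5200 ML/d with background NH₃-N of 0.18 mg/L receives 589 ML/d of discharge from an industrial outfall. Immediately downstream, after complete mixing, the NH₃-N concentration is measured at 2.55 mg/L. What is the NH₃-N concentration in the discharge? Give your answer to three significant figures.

Mass balance: 5200·0.1800 + 589.0·Cₑ = 5789·2.550
→ Cₑ = (5789·2.550 − 5200·0.1800) / 589.0 = 23.47 mg/L.

23.5 mg/L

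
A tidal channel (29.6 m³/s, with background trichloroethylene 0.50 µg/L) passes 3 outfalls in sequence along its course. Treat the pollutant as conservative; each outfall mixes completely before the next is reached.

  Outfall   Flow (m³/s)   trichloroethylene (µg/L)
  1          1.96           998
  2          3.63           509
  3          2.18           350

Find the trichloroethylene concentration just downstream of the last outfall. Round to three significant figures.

123 µg/L

Below outfall 1: Q → 31.56 m³/s, C = (29.60·0.5000 + 1.960·998.0)/31.56 = 62.45 µg/L.
Below outfall 2: Q → 35.19 m³/s, C = (31.56·62.45 + 3.630·509.0)/35.19 = 108.5 µg/L.
Below outfall 3: Q → 37.37 m³/s, C = (35.19·108.5 + 2.180·350.0)/37.37 = 122.6 µg/L.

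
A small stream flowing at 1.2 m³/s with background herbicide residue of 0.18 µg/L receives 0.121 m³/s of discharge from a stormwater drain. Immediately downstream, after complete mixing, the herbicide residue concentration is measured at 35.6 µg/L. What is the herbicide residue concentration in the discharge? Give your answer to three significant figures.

387 µg/L

Mass balance: 1.200·0.1800 + 0.1210·Cₑ = 1.321·35.60
→ Cₑ = (1.321·35.60 − 1.200·0.1800) / 0.1210 = 386.9 µg/L.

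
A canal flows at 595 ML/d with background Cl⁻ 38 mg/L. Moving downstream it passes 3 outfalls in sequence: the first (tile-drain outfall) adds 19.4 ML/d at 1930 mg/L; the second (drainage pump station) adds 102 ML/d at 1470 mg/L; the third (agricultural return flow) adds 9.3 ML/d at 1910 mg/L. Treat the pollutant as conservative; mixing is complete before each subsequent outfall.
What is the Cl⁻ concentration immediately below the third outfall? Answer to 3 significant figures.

314 mg/L

Below outfall 1: Q → 614.4 ML/d, C = (595.0·38.00 + 19.40·1930)/614.4 = 97.74 mg/L.
Below outfall 2: Q → 716.4 ML/d, C = (614.4·97.74 + 102.0·1470)/716.4 = 293.1 mg/L.
Below outfall 3: Q → 725.7 ML/d, C = (716.4·293.1 + 9.300·1910)/725.7 = 313.8 mg/L.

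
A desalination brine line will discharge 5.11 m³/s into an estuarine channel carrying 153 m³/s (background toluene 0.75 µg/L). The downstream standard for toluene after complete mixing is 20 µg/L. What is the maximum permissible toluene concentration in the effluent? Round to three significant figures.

596 µg/L

At the limit, (Qr·Cr + Qe·Cₑ)/(Qr + Qe) = 20:
Cₑ = (158.1·20 − 153.0·0.7500) / 5.110 = 596.4 µg/L.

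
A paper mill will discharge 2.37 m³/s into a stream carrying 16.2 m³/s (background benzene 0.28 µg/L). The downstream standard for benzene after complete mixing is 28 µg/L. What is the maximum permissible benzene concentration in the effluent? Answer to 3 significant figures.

217 µg/L

At the limit, (Qr·Cr + Qe·Cₑ)/(Qr + Qe) = 28:
Cₑ = (18.57·28 − 16.20·0.2800) / 2.370 = 217.5 µg/L.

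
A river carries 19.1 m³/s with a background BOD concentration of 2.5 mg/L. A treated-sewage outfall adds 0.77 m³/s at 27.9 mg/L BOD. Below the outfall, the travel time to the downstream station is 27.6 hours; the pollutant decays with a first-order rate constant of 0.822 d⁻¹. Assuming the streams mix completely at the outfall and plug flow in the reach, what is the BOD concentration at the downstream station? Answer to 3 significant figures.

1.35 mg/L

Mixed concentration C = ΣQC/ΣQ = (19.10·2.500 + 0.7700·27.90) / 19.87 = 69.23/19.87 = 3.484 mg/L.
Applying C = C₀e^(−kt): 3.484 × 0.3886 = 1.354 mg/L.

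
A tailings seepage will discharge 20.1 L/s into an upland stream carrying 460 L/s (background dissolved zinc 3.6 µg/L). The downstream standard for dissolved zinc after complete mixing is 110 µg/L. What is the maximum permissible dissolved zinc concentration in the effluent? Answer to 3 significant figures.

At the limit, (Qr·Cr + Qe·Cₑ)/(Qr + Qe) = 110:
Cₑ = (480.1·110 − 460.0·3.600) / 20.10 = 2545 µg/L.

2550 µg/L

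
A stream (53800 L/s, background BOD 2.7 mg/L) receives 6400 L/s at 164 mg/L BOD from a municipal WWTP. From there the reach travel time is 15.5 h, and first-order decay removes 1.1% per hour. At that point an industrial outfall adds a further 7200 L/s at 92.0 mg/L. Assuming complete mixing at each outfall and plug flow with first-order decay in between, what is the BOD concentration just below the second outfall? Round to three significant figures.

24.8 mg/L

Conservation of mass: C = (53800·2.700 + 6400·164.0) / 60200 = 1195000/60200 = 19.85 mg/L; combined flow 60200 L/s.
1.1%/h lost → k = −ln(1 − 0.011) = 0.01106 h⁻¹.
First-order decay: C = 19.85·exp(−k·t) = 19.85·0.8424 = 16.72 mg/L.
Second outfall: C = (60200·16.72 + 7200·92.00)/67400 = 24.76 mg/L.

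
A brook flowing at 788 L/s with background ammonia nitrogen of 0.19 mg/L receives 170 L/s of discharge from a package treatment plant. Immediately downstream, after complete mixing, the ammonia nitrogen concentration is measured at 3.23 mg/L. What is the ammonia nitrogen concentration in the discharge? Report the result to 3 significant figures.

Mass balance: 788.0·0.1900 + 170.0·Cₑ = 958.0·3.230
→ Cₑ = (958.0·3.230 − 788.0·0.1900) / 170.0 = 17.32 mg/L.

17.3 mg/L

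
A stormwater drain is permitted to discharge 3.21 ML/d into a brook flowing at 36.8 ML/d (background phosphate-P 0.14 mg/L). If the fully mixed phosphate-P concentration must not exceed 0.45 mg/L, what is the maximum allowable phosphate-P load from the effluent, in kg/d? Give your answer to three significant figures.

12.9 kg/d

Mass balance at the limit: 36.80·0.1400 + 3.210·Cₑ = 40.01·0.45 → Cₑ = 4.004 mg/L.
3.210 ML/d = 0.03715 m³/s. Load = 0.03715 m³/s × 4.004 g/m³ × 86 400 s/d = 12.85 kg/d.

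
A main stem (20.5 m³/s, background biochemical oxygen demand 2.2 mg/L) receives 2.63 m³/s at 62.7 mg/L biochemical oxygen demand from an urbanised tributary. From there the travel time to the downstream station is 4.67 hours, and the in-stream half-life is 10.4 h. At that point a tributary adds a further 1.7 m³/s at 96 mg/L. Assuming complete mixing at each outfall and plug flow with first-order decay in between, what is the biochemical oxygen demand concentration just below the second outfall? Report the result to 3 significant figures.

12.8 mg/L

Flow-weighted average: C = (20.50·2.200 + 2.630·62.70) / 23.13 = 210.0/23.13 = 9.079 mg/L; combined flow 23.13 m³/s.
Half-life 10.4 h → k = ln 2 / 10.4 = 0.06665 h⁻¹ = 1.600 d⁻¹.
Applying C = C₀e^(−kt): 9.079 × 0.7325 = 6.651 mg/L.
Second outfall: C = (23.13·6.651 + 1.700·96.00)/24.83 = 12.77 mg/L.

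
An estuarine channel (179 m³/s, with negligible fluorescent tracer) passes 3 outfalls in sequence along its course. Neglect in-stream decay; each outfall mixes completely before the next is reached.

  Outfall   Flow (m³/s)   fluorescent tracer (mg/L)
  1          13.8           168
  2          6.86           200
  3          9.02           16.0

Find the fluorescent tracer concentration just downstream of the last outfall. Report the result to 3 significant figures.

18.4 mg/L

Outfall 1: combined Q = 192.8 m³/s; C = (179.0·0 + 13.80·168.0)/192.8 = 12.02 mg/L.
Outfall 2: combined Q = 199.7 m³/s; C = (192.8·12.02 + 6.860·200.0)/199.7 = 18.48 mg/L.
Outfall 3: combined Q = 208.7 m³/s; C = (199.7·18.48 + 9.020·16.00)/208.7 = 18.38 mg/L.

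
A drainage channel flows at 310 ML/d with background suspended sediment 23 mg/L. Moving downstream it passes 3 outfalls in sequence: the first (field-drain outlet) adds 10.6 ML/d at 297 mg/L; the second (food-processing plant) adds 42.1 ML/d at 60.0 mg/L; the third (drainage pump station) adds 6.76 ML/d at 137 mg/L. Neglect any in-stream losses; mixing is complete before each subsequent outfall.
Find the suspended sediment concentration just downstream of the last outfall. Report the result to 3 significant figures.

37.2 mg/L

Outfall 1: combined Q = 320.6 ML/d; C = (310.0·23.00 + 10.60·297.0)/320.6 = 32.06 mg/L.
Outfall 2: combined Q = 362.7 ML/d; C = (320.6·32.06 + 42.10·60.00)/362.7 = 35.30 mg/L.
Outfall 3: combined Q = 369.5 ML/d; C = (362.7·35.30 + 6.760·137.0)/369.5 = 37.16 mg/L.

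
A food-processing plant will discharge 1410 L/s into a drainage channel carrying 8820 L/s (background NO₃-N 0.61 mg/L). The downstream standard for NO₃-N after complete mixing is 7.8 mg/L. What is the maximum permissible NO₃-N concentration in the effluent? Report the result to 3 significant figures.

52.8 mg/L

At the limit, (Qr·Cr + Qe·Cₑ)/(Qr + Qe) = 7.8:
Cₑ = (10230·7.8 − 8820·0.6100) / 1410 = 52.78 mg/L.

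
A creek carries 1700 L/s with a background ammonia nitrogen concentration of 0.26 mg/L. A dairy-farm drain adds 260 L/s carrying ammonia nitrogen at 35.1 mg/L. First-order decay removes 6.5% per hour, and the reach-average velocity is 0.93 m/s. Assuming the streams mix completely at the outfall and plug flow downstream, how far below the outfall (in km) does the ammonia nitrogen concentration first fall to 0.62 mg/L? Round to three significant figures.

Mixed concentration C = ΣQC/ΣQ = (1700·0.2600 + 260.0·35.10) / 1960 = 9568/1960 = 4.882 mg/L.
6.5%/h lost → k = −ln(1 − 0.065) = 0.06721 h⁻¹.
Set 4.882·exp(−k·t) = 0.62 → t = ln(4.882/0.62)/k = 110500 s = 30.70 h.
Distance = v·t = 0.93·110500 = 102800 m = 102.8 km.

103 km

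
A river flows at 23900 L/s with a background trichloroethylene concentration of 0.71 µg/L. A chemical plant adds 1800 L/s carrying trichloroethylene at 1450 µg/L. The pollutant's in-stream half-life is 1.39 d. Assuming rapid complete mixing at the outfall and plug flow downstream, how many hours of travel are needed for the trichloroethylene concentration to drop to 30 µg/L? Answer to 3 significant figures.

59.0 h

Flow-weighted average: C = (23900·0.7100 + 1800·1450) / 25700 = 2627000/25700 = 102.2 µg/L.
Half-life 1.39 d → k = ln 2 / 1.39 = 0.4987 d⁻¹.
102.2·exp(−k·t) = 30 → t = ln(102.2/30)/k = 212400 s = 59.00 h.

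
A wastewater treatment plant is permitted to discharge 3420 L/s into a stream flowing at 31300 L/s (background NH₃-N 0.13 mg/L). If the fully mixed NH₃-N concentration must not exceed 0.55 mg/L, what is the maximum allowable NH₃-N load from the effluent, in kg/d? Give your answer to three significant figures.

1300 kg/d

Mass balance at the limit: 31300·0.1300 + 3420·Cₑ = 34720·0.55 → Cₑ = 4.394 mg/L.
3420 L/s = 3.420 m³/s. Load = 3.420 m³/s × 4.394 g/m³ × 86 400 s/d = 1298 kg/d.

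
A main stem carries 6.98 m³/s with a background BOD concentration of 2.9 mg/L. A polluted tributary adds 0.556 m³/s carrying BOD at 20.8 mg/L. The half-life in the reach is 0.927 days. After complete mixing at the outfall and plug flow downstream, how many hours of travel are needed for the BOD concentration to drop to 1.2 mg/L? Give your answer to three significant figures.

Mass balance: C = (6.980·2.900 + 0.5560·20.80) / 7.536 = 31.81/7.536 = 4.221 mg/L.
Half-life 0.927 d → k = ln 2 / 0.927 = 0.7477 d⁻¹.
4.221·exp(−k·t) = 1.2 → t = ln(4.221/1.2)/k = 145300 s = 40.37 h.

40.4 h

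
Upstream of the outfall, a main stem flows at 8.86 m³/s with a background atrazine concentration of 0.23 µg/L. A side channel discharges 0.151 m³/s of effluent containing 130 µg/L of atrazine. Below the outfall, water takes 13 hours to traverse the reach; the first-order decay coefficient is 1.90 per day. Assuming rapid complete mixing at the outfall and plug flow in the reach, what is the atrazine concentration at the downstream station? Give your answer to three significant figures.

0.859 µg/L

Mass balance: C = (8.860·0.2300 + 0.1510·130.0) / 9.011 = 21.67/9.011 = 2.405 µg/L.
Decay over the reach: 2.405·exp(−kt) = 2.405·0.3573 = 0.8592 µg/L.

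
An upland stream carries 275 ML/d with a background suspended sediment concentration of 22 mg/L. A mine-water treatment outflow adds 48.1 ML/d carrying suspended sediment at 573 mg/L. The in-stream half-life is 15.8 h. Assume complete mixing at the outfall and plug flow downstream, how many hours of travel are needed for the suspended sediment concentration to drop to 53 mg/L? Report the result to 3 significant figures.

Flow-weighted average: C = (275.0·22.00 + 48.10·573.0) / 323.1 = 33610/323.1 = 104.0 mg/L.
Half-life 15.8 h → k = ln 2 / 15.8 = 0.04387 h⁻¹ = 1.053 d⁻¹.
104.0·exp(−k·t) = 53 → t = ln(104.0/53)/k = 55340 s = 15.37 h.

15.4 h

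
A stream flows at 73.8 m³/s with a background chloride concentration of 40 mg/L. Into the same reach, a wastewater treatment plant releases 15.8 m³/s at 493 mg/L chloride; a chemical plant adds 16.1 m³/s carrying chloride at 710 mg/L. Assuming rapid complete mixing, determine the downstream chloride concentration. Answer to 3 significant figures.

210 mg/L

Flow-weighted average: C = (73.80·40.00 + 15.80·493.0 + 16.10·710.0) / 105.7 = 22170/105.7 = 209.8 mg/L.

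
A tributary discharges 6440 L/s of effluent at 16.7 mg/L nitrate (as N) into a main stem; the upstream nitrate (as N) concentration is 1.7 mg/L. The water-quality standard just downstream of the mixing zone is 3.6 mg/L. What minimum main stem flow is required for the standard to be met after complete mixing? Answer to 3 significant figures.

Set C_mix = 3.6: (Q·1.700 + 6440·16.70) / (Q + 6440) = 3.6
→ Q = 6440·(16.70 − 3.6)/(3.6 − 1.700) = 44400 L/s.

44400 L/s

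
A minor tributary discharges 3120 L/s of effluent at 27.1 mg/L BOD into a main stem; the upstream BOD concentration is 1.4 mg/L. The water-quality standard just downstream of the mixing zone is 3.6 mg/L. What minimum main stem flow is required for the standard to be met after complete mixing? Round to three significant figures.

33300 L/s

Set C_mix = 3.6: (Q·1.400 + 3120·27.10) / (Q + 3120) = 3.6
→ Q = 3120·(27.10 − 3.6)/(3.6 − 1.400) = 33330 L/s.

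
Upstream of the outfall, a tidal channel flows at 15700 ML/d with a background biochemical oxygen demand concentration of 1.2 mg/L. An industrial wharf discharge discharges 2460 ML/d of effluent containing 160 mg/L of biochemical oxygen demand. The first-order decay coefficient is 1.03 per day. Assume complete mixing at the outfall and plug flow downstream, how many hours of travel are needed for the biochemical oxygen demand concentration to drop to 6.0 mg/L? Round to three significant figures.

Mass balance: C = (15700·1.200 + 2460·160.0) / 18160 = 412400/18160 = 22.71 mg/L.
22.71·exp(−k·t) = 6.0 → t = ln(22.71/6.0)/k = 111700 s = 31.02 h.

31.0 h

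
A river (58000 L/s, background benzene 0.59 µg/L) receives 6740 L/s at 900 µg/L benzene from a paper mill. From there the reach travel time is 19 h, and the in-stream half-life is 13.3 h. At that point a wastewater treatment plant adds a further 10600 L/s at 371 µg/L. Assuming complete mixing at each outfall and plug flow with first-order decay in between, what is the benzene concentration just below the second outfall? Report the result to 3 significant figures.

Mixed concentration C = ΣQC/ΣQ = (58000·0.5900 + 6740·900.0) / 64740 = 6100000/64740 = 94.23 µg/L; combined flow 64740 L/s.
Half-life 13.3 h → k = ln 2 / 13.3 = 0.05212 h⁻¹ = 1.251 d⁻¹.
After decay, C = 94.23 × e^(−kt) = 94.23 × 0.3715 = 35.00 µg/L.
Second outfall: C = (64740·35.00 + 10600·371.0)/75340 = 82.28 µg/L.

82.3 µg/L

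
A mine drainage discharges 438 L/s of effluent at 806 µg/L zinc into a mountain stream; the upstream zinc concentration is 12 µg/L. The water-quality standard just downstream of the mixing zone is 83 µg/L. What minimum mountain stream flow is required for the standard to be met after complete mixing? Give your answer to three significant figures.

Set C_mix = 83: (Q·12.00 + 438.0·806.0) / (Q + 438.0) = 83
→ Q = 438.0·(806.0 − 83)/(83 − 12.00) = 4460 L/s.

4460 L/s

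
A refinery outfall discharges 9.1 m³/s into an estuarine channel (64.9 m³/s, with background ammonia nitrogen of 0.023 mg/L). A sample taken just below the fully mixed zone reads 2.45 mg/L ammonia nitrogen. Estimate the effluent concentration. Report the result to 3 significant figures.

19.8 mg/L

Mass balance: 64.90·0.02300 + 9.100·Cₑ = 74.00·2.450
→ Cₑ = (74.00·2.450 − 64.90·0.02300) / 9.100 = 19.76 mg/L.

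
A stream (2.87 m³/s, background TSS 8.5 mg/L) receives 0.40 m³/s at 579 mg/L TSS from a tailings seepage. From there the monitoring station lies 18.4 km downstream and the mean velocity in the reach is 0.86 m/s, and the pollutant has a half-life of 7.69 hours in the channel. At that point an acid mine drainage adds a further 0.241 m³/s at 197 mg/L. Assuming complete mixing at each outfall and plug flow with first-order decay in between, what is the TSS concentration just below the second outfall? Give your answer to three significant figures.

Flow-weighted average: C = (2.870·8.500 + 0.4000·579.0) / 3.270 = 256.0/3.270 = 78.29 mg/L; combined flow 3.270 m³/s.
Travel time t = 18.4·1000 / 0.86 = 21400 s = 5.943 h.
Half-life 7.69 h → k = ln 2 / 7.69 = 0.09014 h⁻¹ = 2.163 d⁻¹.
After decay, C = 78.29 × e^(−kt) = 78.29 × 0.5853 = 45.82 mg/L.
Second outfall: C = (3.270·45.82 + 0.2410·197.0)/3.511 = 56.20 mg/L.

56.2 mg/L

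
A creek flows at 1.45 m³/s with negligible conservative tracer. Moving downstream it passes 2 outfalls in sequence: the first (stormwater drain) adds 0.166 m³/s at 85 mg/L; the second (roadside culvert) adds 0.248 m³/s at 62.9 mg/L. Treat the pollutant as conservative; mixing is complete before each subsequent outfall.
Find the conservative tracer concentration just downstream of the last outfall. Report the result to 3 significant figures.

15.9 mg/L

Outfall 1: combined Q = 1.616 m³/s; C = (1.450·0 + 0.1660·85.00)/1.616 = 8.731 mg/L.
Outfall 2: combined Q = 1.864 m³/s; C = (1.616·8.731 + 0.2480·62.90)/1.864 = 15.94 mg/L.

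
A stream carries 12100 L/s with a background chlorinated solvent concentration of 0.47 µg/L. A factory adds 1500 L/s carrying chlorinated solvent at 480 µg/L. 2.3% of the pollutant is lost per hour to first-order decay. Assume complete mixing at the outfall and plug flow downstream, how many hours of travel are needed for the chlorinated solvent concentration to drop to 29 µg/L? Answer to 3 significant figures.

26.2 h

Conservation of mass: C = (12100·0.4700 + 1500·480.0) / 13600 = 725700/13600 = 53.36 µg/L.
2.3%/h lost → k = −ln(1 − 0.023) = 0.02327 h⁻¹.
53.36·exp(−k·t) = 29 → t = ln(53.36/29)/k = 94340 s = 26.20 h.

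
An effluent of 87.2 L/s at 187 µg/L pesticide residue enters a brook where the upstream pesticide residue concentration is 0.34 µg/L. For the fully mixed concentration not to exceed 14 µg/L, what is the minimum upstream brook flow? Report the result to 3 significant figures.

Set C_mix = 14: (Q·0.3400 + 87.20·187.0) / (Q + 87.20) = 14
→ Q = 87.20·(187.0 − 14)/(14 − 0.3400) = 1104 L/s.

1100 L/s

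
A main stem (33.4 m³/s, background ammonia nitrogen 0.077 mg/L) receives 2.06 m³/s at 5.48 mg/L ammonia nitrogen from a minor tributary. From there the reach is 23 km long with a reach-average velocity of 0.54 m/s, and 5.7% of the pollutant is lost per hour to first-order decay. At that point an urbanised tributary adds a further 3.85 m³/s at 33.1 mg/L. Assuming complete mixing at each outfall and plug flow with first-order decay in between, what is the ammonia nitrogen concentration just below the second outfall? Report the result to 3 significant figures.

3.42 mg/L

Flow-weighted average: C = (33.40·0.07700 + 2.060·5.480) / 35.46 = 13.86/35.46 = 0.3909 mg/L; combined flow 35.46 m³/s.
Travel time t = 23·1000 / 0.54 = 42590 s = 11.83 h.
5.7%/h lost → k = −ln(1 − 0.057) = 0.05869 h⁻¹.
First-order decay: C = 0.3909·exp(−k·t) = 0.3909·0.4994 = 0.1952 mg/L.
At the second outfall, C = (35.46·0.1952 + 3.850·33.10) / (35.46 + 3.850) = 3.418 mg/L.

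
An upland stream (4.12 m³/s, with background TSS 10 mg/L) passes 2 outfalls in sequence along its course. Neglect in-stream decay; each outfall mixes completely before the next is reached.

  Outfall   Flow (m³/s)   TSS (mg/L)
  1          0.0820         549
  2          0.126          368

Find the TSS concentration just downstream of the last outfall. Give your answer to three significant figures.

After outfall 1: Q = 4.120 + 0.08200 = 4.202 m³/s; C = (4.120·10.00 + 0.08200·549.0)/4.202 = 20.52 mg/L.
After outfall 2: Q = 4.202 + 0.1260 = 4.328 m³/s; C = (4.202·20.52 + 0.1260·368.0)/4.328 = 30.63 mg/L.

30.6 mg/L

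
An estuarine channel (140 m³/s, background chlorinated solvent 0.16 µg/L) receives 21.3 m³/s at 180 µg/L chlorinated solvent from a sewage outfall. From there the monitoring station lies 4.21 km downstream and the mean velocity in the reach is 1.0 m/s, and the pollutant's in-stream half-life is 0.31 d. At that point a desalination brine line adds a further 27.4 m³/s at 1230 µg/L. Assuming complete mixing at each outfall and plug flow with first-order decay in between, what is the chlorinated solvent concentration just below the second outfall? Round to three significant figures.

After mixing, C = (140.0·0.1600 + 21.30·180.0) / 161.3 = 3856/161.3 = 23.91 µg/L; combined flow 161.3 m³/s.
Travel time t = 4.21·1000 / 1.0 = 4210 s = 1.169 h.
Half-life 0.31 d → k = ln 2 / 0.31 = 2.236 d⁻¹.
First-order decay: C = 23.91·exp(−k·t) = 23.91·0.8968 = 21.44 µg/L.
At the second outfall, C = (161.3·21.44 + 27.40·1230) / (161.3 + 27.40) = 196.9 µg/L.

197 µg/L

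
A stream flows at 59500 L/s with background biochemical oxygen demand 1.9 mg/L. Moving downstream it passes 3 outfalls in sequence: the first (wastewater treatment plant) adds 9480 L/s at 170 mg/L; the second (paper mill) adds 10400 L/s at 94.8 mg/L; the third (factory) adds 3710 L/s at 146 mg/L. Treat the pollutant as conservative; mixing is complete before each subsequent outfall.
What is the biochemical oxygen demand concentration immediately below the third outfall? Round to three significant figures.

Below outfall 1: Q → 68980 L/s, C = (59500·1.900 + 9480·170.0)/68980 = 25.00 mg/L.
Below outfall 2: Q → 79380 L/s, C = (68980·25.00 + 10400·94.80)/79380 = 34.15 mg/L.
Below outfall 3: Q → 83090 L/s, C = (79380·34.15 + 3710·146.0)/83090 = 39.14 mg/L.

39.1 mg/L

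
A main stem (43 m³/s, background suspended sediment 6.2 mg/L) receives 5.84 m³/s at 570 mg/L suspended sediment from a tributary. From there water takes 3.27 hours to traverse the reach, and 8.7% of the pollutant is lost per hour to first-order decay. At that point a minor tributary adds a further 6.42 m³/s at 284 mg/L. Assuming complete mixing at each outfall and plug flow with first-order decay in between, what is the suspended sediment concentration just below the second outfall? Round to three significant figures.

Flow-weighted average: C = (43.00·6.200 + 5.840·570.0) / 48.84 = 3595/48.84 = 73.62 mg/L; combined flow 48.84 m³/s.
8.7%/h lost → k = −ln(1 − 0.087) = 0.09102 h⁻¹.
First-order decay: C = 73.62·exp(−k·t) = 73.62·0.7426 = 54.67 mg/L.
Second outfall: C = (48.84·54.67 + 6.420·284.0)/55.26 = 81.31 mg/L.

81.3 mg/L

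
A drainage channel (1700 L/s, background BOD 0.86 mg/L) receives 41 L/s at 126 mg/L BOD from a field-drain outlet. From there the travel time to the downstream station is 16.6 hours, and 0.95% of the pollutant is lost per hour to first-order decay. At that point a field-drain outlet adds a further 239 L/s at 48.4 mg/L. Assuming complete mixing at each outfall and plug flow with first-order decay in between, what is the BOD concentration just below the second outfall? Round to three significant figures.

8.70 mg/L

Flow-weighted average: C = (1700·0.8600 + 41.00·126.0) / 1741 = 6628/1741 = 3.807 mg/L; combined flow 1741 L/s.
0.95%/h lost → k = −ln(1 − 0.0095) = 0.009545 h⁻¹.
After decay, C = 3.807 × e^(−kt) = 3.807 × 0.8535 = 3.249 mg/L.
At the second outfall, C = (1741·3.249 + 239.0·48.40) / (1741 + 239.0) = 8.699 mg/L.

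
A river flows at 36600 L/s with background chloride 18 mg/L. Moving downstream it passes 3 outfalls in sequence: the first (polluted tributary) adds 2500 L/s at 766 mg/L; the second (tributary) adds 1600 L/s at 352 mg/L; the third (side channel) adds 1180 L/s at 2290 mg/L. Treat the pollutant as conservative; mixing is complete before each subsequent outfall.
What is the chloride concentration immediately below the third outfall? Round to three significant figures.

139 mg/L

Below outfall 1: Q → 39100 L/s, C = (36600·18.00 + 2500·766.0)/39100 = 65.83 mg/L.
Below outfall 2: Q → 40700 L/s, C = (39100·65.83 + 1600·352.0)/40700 = 77.08 mg/L.
Below outfall 3: Q → 41880 L/s, C = (40700·77.08 + 1180·2290)/41880 = 139.4 mg/L.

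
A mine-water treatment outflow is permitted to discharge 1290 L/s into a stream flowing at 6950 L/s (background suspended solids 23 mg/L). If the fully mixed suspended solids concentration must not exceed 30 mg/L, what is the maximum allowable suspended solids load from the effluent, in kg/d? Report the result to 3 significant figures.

Mass balance at the limit: 6950·23.00 + 1290·Cₑ = 8240·30 → Cₑ = 67.71 mg/L.
1290 L/s = 1.290 m³/s. Load = 1.290 m³/s × 67.71 g/m³ × 86 400 s/d = 7547 kg/d.

7550 kg/d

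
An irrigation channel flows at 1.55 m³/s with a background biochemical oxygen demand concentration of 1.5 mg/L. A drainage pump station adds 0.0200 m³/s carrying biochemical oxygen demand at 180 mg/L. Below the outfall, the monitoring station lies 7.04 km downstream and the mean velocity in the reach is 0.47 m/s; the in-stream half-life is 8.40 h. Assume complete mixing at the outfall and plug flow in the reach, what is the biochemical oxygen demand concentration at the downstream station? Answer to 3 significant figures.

Conservation of mass: C = (1.550·1.500 + 0.02000·180.0) / 1.570 = 5.925/1.570 = 3.774 mg/L.
Travel time t = 7.04·1000 / 0.47 = 14980 s = 4.161 h.
Half-life 8.40 h → k = ln 2 / 8.40 = 0.08252 h⁻¹ = 1.980 d⁻¹.
First-order decay: C = 3.774·exp(−k·t) = 3.774·0.7094 = 2.677 mg/L.

2.68 mg/L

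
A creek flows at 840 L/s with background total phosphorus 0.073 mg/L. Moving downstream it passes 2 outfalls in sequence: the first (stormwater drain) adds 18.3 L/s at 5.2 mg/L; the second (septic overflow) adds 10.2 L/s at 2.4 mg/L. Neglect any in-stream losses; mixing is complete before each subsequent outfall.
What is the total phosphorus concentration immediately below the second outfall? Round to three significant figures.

0.208 mg/L

Below outfall 1: Q → 858.3 L/s, C = (840.0·0.07300 + 18.30·5.200)/858.3 = 0.1823 mg/L.
Below outfall 2: Q → 868.5 L/s, C = (858.3·0.1823 + 10.20·2.400)/868.5 = 0.2084 mg/L.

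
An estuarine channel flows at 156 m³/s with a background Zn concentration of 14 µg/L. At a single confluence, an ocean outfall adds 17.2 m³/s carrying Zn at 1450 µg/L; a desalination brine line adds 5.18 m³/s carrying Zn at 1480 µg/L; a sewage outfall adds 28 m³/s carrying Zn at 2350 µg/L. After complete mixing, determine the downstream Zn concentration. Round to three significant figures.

After mixing, C = (156.0·14.00 + 17.20·1450 + 5.180·1480 + 28.00·2350) / 206.4 = 100600/206.4 = 487.4 µg/L.

487 µg/L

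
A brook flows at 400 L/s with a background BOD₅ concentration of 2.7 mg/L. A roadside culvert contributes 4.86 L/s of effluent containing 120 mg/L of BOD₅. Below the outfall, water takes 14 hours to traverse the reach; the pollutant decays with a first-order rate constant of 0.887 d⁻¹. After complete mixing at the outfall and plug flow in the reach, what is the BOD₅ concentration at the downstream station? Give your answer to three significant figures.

2.45 mg/L

After mixing, C = (400.0·2.700 + 4.860·120.0) / 404.9 = 1663/404.9 = 4.108 mg/L.
First-order decay: C = 4.108·exp(−k·t) = 4.108·0.5961 = 2.449 mg/L.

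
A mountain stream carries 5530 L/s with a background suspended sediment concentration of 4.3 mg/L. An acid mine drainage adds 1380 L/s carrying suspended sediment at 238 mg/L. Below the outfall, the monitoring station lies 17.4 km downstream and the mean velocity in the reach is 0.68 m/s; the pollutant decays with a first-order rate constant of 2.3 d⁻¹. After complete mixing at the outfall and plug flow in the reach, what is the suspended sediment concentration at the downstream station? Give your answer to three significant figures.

25.8 mg/L

Mass balance: C = (5530·4.300 + 1380·238.0) / 6910 = 352200/6910 = 50.97 mg/L.
Travel time t = 17.4·1000 / 0.68 = 25590 s = 7.108 h.
Decay over the reach: 50.97·exp(−kt) = 50.97·0.5060 = 25.79 mg/L.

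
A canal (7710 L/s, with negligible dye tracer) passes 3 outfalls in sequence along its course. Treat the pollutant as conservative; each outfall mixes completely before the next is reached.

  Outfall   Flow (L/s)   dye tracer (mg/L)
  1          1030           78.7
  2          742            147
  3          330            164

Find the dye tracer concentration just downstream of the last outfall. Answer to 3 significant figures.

Outfall 1: combined Q = 8740 L/s; C = (7710·0 + 1030·78.70)/8740 = 9.275 mg/L.
Outfall 2: combined Q = 9482 L/s; C = (8740·9.275 + 742.0·147.0)/9482 = 20.05 mg/L.
Outfall 3: combined Q = 9812 L/s; C = (9482·20.05 + 330.0·164.0)/9812 = 24.89 mg/L.

24.9 mg/L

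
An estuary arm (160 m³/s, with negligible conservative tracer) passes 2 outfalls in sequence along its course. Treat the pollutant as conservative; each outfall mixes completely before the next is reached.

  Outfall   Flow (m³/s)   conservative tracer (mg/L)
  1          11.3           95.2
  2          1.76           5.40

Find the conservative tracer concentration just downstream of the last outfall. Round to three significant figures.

Outfall 1: combined Q = 171.3 m³/s; C = (160.0·0 + 11.30·95.20)/171.3 = 6.280 mg/L.
Outfall 2: combined Q = 173.1 m³/s; C = (171.3·6.280 + 1.760·5.400)/173.1 = 6.271 mg/L.

6.27 mg/L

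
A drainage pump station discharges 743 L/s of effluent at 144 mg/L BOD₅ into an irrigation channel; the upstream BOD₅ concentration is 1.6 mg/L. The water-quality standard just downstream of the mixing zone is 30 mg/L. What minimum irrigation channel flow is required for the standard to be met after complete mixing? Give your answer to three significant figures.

Set C_mix = 30: (Q·1.600 + 743.0·144.0) / (Q + 743.0) = 30
→ Q = 743.0·(144.0 − 30)/(30 − 1.600) = 2982 L/s.

2980 L/s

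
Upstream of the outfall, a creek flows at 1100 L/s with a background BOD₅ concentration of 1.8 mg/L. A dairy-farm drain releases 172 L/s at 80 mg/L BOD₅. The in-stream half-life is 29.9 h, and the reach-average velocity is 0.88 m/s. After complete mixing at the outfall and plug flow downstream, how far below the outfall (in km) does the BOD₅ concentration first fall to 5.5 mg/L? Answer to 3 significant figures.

Mass balance: C = (1100·1.800 + 172.0·80.00) / 1272 = 15740/1272 = 12.37 mg/L.
Half-life 29.9 h → k = ln 2 / 29.9 = 0.02318 h⁻¹ = 0.5564 d⁻¹.
Set 12.37·exp(−k·t) = 5.5 → t = ln(12.37/5.5)/k = 125900 s = 34.98 h.
Distance = v·t = 0.88·125900 = 110800 m = 110.8 km.

111 km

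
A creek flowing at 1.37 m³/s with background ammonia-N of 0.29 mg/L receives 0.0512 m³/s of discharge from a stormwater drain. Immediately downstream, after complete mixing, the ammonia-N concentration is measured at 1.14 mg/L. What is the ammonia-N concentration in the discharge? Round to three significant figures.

23.9 mg/L

Mass balance: 1.370·0.2900 + 0.05120·Cₑ = 1.421·1.140
→ Cₑ = (1.421·1.140 − 1.370·0.2900) / 0.05120 = 23.88 mg/L.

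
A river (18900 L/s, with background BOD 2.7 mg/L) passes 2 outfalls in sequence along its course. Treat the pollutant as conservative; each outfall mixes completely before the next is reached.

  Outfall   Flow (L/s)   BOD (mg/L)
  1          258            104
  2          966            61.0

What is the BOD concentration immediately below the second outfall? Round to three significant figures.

After outfall 1: Q = 18900 + 258.0 = 19160 L/s; C = (18900·2.700 + 258.0·104.0)/19160 = 4.064 mg/L.
After outfall 2: Q = 19160 + 966.0 = 20120 L/s; C = (19160·4.064 + 966.0·61.00)/20120 = 6.797 mg/L.

6.80 mg/L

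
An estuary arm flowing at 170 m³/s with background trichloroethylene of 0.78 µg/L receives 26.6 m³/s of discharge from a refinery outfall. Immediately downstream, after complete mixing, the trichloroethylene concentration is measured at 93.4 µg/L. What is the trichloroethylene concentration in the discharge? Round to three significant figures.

685 µg/L

Mass balance: 170.0·0.7800 + 26.60·Cₑ = 196.6·93.40
→ Cₑ = (196.6·93.40 − 170.0·0.7800) / 26.60 = 685.3 µg/L.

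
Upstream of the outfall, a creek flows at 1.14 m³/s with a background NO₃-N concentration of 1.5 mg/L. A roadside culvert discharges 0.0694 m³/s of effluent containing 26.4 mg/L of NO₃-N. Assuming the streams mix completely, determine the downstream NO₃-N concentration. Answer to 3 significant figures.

2.93 mg/L

Mass balance: C = (1.140·1.500 + 0.06940·26.40) / 1.209 = 3.542/1.209 = 2.929 mg/L.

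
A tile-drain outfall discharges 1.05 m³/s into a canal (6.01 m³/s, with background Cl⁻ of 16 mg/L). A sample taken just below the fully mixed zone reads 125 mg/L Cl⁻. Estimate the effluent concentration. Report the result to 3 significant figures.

749 mg/L

Mass balance: 6.010·16.00 + 1.050·Cₑ = 7.060·125.0
→ Cₑ = (7.060·125.0 − 6.010·16.00) / 1.050 = 748.9 mg/L.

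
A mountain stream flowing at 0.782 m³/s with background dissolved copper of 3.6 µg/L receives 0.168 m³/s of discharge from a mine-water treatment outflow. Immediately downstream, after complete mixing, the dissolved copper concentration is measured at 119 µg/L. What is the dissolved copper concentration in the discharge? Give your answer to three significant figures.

656 µg/L

Mass balance: 0.7820·3.600 + 0.1680·Cₑ = 0.9500·119.0
→ Cₑ = (0.9500·119.0 − 0.7820·3.600) / 0.1680 = 656.2 µg/L.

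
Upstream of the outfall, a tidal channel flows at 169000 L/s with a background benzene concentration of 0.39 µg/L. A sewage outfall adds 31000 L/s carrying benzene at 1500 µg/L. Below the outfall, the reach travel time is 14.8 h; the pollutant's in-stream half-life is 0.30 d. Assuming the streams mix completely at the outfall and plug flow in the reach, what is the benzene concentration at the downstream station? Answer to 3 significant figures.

Flow-weighted average: C = (169000·0.3900 + 31000·1500) / 200000 = 46570000/200000 = 232.8 µg/L.
Half-life 0.30 d → k = ln 2 / 0.30 = 2.310 d⁻¹.
Decay over the reach: 232.8·exp(−kt) = 232.8·0.2406 = 56.01 µg/L.

56.0 µg/L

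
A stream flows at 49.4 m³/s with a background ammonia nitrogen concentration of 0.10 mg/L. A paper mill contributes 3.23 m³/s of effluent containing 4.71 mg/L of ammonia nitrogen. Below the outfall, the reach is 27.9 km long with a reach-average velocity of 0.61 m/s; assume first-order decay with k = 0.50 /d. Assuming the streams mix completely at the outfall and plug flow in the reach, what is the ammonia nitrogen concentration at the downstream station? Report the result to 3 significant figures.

Conservation of mass: C = (49.40·0.1000 + 3.230·4.710) / 52.63 = 20.15/52.63 = 0.3829 mg/L.
Travel time t = 27.9·1000 / 0.61 = 45740 s = 12.70 h.
Applying C = C₀e^(−kt): 0.3829 × 0.7674 = 0.2939 mg/L.

0.294 mg/L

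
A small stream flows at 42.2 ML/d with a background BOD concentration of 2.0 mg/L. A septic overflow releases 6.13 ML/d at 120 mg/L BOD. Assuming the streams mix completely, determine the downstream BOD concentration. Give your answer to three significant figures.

17.0 mg/L

Mass balance: C = (42.20·2.000 + 6.130·120.0) / 48.33 = 820.0/48.33 = 16.97 mg/L.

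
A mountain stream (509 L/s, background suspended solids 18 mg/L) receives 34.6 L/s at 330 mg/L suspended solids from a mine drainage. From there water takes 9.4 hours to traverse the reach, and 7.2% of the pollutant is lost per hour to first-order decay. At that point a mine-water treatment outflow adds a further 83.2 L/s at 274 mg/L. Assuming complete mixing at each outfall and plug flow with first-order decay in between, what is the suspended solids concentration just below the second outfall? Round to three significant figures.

After mixing, C = (509.0·18.00 + 34.60·330.0) / 543.6 = 20580/543.6 = 37.86 mg/L; combined flow 543.6 L/s.
7.2%/h lost → k = −ln(1 − 0.072) = 0.07472 h⁻¹.
Decay over the reach: 37.86·exp(−kt) = 37.86·0.4954 = 18.75 mg/L.
At the second outfall, C = (543.6·18.75 + 83.20·274.0) / (543.6 + 83.20) = 52.64 mg/L.

52.6 mg/L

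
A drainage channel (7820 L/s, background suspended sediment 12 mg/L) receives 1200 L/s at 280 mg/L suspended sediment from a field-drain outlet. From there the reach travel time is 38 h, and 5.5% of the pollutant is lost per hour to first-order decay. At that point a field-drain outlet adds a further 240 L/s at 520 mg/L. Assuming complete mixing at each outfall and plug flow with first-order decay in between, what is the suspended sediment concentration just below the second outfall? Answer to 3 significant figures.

18.9 mg/L

Mixed concentration C = ΣQC/ΣQ = (7820·12.00 + 1200·280.0) / 9020 = 429800/9020 = 47.65 mg/L; combined flow 9020 L/s.
5.5%/h lost → k = −ln(1 − 0.055) = 0.05657 h⁻¹.
First-order decay: C = 47.65·exp(−k·t) = 47.65·0.1165 = 5.553 mg/L.
At the second outfall, C = (9020·5.553 + 240.0·520.0) / (9020 + 240.0) = 18.89 mg/L.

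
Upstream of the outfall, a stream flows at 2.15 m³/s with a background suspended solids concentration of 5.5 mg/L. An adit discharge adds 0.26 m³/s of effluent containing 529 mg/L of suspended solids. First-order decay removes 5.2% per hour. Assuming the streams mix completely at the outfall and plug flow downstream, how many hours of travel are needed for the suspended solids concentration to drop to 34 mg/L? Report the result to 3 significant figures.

Flow-weighted average: C = (2.150·5.500 + 0.2600·529.0) / 2.410 = 149.4/2.410 = 61.98 mg/L.
5.2%/h lost → k = −ln(1 − 0.052) = 0.05340 h⁻¹.
61.98·exp(−k·t) = 34 → t = ln(61.98/34)/k = 40480 s = 11.24 h.

11.2 h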